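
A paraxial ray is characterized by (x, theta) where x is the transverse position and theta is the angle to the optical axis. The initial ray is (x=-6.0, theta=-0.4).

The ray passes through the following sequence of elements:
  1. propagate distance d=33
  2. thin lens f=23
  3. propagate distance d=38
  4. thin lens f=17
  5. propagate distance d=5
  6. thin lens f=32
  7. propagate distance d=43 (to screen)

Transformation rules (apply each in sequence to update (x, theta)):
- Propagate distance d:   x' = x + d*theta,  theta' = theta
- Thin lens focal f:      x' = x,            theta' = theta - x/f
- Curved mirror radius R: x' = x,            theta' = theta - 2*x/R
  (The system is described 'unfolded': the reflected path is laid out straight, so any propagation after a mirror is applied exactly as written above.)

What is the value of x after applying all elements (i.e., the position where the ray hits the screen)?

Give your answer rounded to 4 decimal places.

Answer: 25.3727

Derivation:
Initial: x=-6.0000 theta=-0.4000
After 1 (propagate distance d=33): x=-19.2000 theta=-0.4000
After 2 (thin lens f=23): x=-19.2000 theta=10/23 (≈0.4348)
After 3 (propagate distance d=38): x=-308/115 (≈-2.6783) theta=10/23 (≈0.4348)
After 4 (thin lens f=17): x=-308/115 (≈-2.6783) theta=1158/1955 (≈0.5923)
After 5 (propagate distance d=5): x=554/1955 (≈0.2834) theta=1158/1955 (≈0.5923)
After 6 (thin lens f=32): x=554/1955 (≈0.2834) theta=18251/31280 (≈0.5835)
After 7 (propagate distance d=43 (to screen)): x=793657/31280 (≈25.3727) theta=18251/31280 (≈0.5835)
Rounded to 4 decimal places: x = 25.3727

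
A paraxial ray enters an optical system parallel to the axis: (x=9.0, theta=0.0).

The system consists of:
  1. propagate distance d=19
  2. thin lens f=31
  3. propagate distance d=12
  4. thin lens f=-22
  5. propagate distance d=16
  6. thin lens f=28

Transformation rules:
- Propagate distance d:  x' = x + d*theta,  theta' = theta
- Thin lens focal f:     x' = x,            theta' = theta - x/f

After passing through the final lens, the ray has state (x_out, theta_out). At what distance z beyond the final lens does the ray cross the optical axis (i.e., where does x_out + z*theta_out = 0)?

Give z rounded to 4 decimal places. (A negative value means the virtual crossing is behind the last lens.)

Initial: x=9.0000 theta=0.0000
After 1 (propagate distance d=19): x=9.0000 theta=0.0000
After 2 (thin lens f=31): x=9.0000 theta=-9/31 (≈-0.2903)
After 3 (propagate distance d=12): x=171/31 (≈5.5161) theta=-9/31 (≈-0.2903)
After 4 (thin lens f=-22): x=171/31 (≈5.5161) theta=-27/682 (≈-0.0396)
After 5 (propagate distance d=16): x=1665/341 (≈4.8827) theta=-27/682 (≈-0.0396)
After 6 (thin lens f=28): x=1665/341 (≈4.8827) theta=-2043/9548 (≈-0.2140)
z_focus = -x_out/theta_out = -(1665/341)/(-2043/9548) = 5180/227 ≈ 22.8194
Rounded to 4 decimal places: z = 22.8194

Answer: 22.8194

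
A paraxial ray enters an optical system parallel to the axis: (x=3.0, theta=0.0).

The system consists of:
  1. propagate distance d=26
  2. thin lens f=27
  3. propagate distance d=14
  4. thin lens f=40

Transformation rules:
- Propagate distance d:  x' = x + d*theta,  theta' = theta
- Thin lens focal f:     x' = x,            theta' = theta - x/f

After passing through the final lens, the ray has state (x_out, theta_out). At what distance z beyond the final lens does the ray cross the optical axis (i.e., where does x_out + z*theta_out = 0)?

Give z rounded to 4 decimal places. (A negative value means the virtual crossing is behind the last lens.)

Initial: x=3.0000 theta=0.0000
After 1 (propagate distance d=26): x=3.0000 theta=0.0000
After 2 (thin lens f=27): x=3.0000 theta=-1/9 (≈-0.1111)
After 3 (propagate distance d=14): x=13/9 (≈1.4444) theta=-1/9 (≈-0.1111)
After 4 (thin lens f=40): x=13/9 (≈1.4444) theta=-53/360 (≈-0.1472)
z_focus = -x_out/theta_out = -(13/9)/(-53/360) = 520/53 ≈ 9.8113
Rounded to 4 decimal places: z = 9.8113

Answer: 9.8113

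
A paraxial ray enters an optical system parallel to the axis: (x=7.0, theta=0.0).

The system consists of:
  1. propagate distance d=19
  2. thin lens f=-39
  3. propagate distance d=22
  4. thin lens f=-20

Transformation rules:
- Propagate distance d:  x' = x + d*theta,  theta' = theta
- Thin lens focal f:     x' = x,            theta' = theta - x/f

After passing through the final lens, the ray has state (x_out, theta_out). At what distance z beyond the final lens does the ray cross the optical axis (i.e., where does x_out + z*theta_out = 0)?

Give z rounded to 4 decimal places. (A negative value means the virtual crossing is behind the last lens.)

Answer: -15.0617

Derivation:
Initial: x=7.0000 theta=0.0000
After 1 (propagate distance d=19): x=7.0000 theta=0.0000
After 2 (thin lens f=-39): x=7.0000 theta=7/39 (≈0.1795)
After 3 (propagate distance d=22): x=427/39 (≈10.9487) theta=7/39 (≈0.1795)
After 4 (thin lens f=-20): x=427/39 (≈10.9487) theta=189/260 (≈0.7269)
z_focus = -x_out/theta_out = -(427/39)/(189/260) = -1220/81 ≈ -15.0617
Rounded to 4 decimal places: z = -15.0617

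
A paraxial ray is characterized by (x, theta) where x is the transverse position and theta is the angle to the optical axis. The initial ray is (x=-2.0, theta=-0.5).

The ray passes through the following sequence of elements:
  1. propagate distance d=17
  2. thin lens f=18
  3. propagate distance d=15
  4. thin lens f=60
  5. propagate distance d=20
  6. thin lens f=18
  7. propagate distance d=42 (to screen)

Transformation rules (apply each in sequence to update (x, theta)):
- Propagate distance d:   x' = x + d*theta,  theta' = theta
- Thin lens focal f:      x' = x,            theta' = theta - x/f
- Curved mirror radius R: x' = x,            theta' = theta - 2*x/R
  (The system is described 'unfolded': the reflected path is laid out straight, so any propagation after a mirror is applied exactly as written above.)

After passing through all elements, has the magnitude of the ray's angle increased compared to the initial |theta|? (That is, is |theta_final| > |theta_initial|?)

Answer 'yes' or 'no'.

Answer: no

Derivation:
Initial: x=-2.0000 theta=-0.5000
After 1 (propagate distance d=17): x=-10.5000 theta=-0.5000
After 2 (thin lens f=18): x=-10.5000 theta=1/12 (≈0.0833)
After 3 (propagate distance d=15): x=-9.2500 theta=1/12 (≈0.0833)
After 4 (thin lens f=60): x=-9.2500 theta=0.2375
After 5 (propagate distance d=20): x=-4.5000 theta=0.2375
After 6 (thin lens f=18): x=-4.5000 theta=0.4875
After 7 (propagate distance d=42 (to screen)): x=15.9750 theta=0.4875
|theta_initial|=0.5000 |theta_final|=0.4875 -> not increased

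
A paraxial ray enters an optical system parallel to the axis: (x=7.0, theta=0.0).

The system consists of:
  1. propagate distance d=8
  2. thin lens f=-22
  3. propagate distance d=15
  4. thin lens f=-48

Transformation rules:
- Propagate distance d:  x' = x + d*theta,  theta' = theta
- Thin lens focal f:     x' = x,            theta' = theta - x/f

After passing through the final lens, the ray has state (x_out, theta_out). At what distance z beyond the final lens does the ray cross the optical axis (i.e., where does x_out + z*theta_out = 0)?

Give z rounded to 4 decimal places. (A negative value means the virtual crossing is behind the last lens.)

Initial: x=7.0000 theta=0.0000
After 1 (propagate distance d=8): x=7.0000 theta=0.0000
After 2 (thin lens f=-22): x=7.0000 theta=7/22 (≈0.3182)
After 3 (propagate distance d=15): x=259/22 (≈11.7727) theta=7/22 (≈0.3182)
After 4 (thin lens f=-48): x=259/22 (≈11.7727) theta=595/1056 (≈0.5634)
z_focus = -x_out/theta_out = -(259/22)/(595/1056) = -1776/85 ≈ -20.8941
Rounded to 4 decimal places: z = -20.8941

Answer: -20.8941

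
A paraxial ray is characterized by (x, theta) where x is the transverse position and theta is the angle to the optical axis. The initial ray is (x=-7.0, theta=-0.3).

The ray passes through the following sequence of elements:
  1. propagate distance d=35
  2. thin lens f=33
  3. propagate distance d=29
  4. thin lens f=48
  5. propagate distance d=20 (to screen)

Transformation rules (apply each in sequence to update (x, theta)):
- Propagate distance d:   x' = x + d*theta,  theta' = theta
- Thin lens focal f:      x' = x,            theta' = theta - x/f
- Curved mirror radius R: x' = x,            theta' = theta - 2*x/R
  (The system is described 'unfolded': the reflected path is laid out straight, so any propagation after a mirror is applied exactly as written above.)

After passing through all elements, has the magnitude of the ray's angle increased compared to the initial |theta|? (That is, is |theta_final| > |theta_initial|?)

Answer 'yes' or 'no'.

Answer: yes

Derivation:
Initial: x=-7.0000 theta=-0.3000
After 1 (propagate distance d=35): x=-17.5000 theta=-0.3000
After 2 (thin lens f=33): x=-17.5000 theta=38/165 (≈0.2303)
After 3 (propagate distance d=29): x=-3571/330 (≈-10.8212) theta=38/165 (≈0.2303)
After 4 (thin lens f=48): x=-3571/330 (≈-10.8212) theta=7219/15840 (≈0.4557)
After 5 (propagate distance d=20 (to screen)): x=-6757/3960 (≈-1.7063) theta=7219/15840 (≈0.4557)
|theta_initial|=0.3000 |theta_final|=7219/15840 (≈0.4557) -> increased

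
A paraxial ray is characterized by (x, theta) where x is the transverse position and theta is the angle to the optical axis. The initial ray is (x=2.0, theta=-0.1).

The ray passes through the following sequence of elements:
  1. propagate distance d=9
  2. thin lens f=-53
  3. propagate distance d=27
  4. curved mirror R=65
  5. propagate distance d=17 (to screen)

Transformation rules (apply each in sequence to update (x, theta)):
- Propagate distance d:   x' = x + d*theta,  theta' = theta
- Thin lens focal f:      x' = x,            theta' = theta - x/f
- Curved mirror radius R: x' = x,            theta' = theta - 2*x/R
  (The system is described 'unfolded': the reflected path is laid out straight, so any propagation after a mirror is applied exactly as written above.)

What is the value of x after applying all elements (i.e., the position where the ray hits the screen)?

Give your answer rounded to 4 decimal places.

Answer: -1.8430

Derivation:
Initial: x=2.0000 theta=-0.1000
After 1 (propagate distance d=9): x=1.1000 theta=-0.1000
After 2 (thin lens f=-53): x=1.1000 theta=-21/265 (≈-0.0792)
After 3 (propagate distance d=27): x=-551/530 (≈-1.0396) theta=-21/265 (≈-0.0792)
After 4 (curved mirror R=65): x=-551/530 (≈-1.0396) theta=-814/17225 (≈-0.0473)
After 5 (propagate distance d=17 (to screen)): x=-63491/34450 (≈-1.8430) theta=-814/17225 (≈-0.0473)
Rounded to 4 decimal places: x = -1.8430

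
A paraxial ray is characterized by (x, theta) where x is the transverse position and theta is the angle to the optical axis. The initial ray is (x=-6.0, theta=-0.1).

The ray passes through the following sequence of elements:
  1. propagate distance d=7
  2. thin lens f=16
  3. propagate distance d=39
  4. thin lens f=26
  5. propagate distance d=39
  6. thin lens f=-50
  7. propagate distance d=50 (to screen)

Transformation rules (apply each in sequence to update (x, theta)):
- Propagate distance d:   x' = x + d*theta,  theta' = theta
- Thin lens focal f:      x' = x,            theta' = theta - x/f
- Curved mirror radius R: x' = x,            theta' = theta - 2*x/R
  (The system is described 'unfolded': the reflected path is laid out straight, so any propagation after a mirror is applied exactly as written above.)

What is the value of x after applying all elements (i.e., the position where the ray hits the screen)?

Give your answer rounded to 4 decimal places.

Initial: x=-6.0000 theta=-0.1000
After 1 (propagate distance d=7): x=-6.7000 theta=-0.1000
After 2 (thin lens f=16): x=-6.7000 theta=51/160 (≈0.3188)
After 3 (propagate distance d=39): x=917/160 (≈5.7313) theta=51/160 (≈0.3188)
After 4 (thin lens f=26): x=917/160 (≈5.7313) theta=409/4160 (≈0.0983)
After 5 (propagate distance d=39): x=3061/320 (≈9.5656) theta=409/4160 (≈0.0983)
After 6 (thin lens f=-50): x=3061/320 (≈9.5656) theta=60243/208000 (≈0.2896)
After 7 (propagate distance d=50 (to screen)): x=25009/1040 (≈24.0471) theta=60243/208000 (≈0.2896)
Rounded to 4 decimal places: x = 24.0471

Answer: 24.0471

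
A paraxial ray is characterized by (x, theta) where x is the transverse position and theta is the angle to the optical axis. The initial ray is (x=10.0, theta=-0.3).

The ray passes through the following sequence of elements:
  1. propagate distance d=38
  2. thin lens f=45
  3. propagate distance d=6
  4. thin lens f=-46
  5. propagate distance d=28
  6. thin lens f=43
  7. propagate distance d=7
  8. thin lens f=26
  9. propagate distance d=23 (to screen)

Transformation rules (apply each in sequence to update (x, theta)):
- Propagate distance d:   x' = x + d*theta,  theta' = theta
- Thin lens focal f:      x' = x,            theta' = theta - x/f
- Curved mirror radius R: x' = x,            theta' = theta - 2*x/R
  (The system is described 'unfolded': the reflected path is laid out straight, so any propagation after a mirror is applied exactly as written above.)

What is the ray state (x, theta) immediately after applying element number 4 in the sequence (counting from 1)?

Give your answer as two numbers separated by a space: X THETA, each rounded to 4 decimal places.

Initial: x=10.0000 theta=-0.3000
After 1 (propagate distance d=38): x=-1.4000 theta=-0.3000
After 2 (thin lens f=45): x=-1.4000 theta=-121/450 (≈-0.2689)
After 3 (propagate distance d=6): x=-226/75 (≈-3.0133) theta=-121/450 (≈-0.2689)
After 4 (thin lens f=-46): x=-226/75 (≈-3.0133) theta=-3461/10350 (≈-0.3344)
Rounded to 4 decimal places: x = -3.0133, theta = -0.3344

Answer: -3.0133 -0.3344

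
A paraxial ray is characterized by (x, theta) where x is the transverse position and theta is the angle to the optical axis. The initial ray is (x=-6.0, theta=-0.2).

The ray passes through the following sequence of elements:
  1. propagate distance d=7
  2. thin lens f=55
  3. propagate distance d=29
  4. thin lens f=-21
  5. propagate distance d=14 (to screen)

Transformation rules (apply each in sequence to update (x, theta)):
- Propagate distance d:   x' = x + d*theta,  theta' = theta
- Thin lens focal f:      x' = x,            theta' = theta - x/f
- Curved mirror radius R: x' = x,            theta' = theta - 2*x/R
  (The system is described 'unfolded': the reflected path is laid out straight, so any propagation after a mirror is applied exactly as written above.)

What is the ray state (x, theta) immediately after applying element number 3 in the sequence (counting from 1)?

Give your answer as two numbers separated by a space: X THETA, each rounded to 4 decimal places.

Answer: -9.2982 -0.0655

Derivation:
Initial: x=-6.0000 theta=-0.2000
After 1 (propagate distance d=7): x=-7.4000 theta=-0.2000
After 2 (thin lens f=55): x=-7.4000 theta=-18/275 (≈-0.0655)
After 3 (propagate distance d=29): x=-2557/275 (≈-9.2982) theta=-18/275 (≈-0.0655)
Rounded to 4 decimal places: x = -9.2982, theta = -0.0655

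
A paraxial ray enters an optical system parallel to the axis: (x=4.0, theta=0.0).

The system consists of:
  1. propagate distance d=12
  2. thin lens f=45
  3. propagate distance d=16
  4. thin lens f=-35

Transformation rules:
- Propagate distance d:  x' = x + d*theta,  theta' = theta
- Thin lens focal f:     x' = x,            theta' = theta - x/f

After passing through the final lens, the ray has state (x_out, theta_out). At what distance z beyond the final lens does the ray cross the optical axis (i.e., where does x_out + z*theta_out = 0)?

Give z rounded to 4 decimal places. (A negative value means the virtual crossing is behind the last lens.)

Answer: 169.1667

Derivation:
Initial: x=4.0000 theta=0.0000
After 1 (propagate distance d=12): x=4.0000 theta=0.0000
After 2 (thin lens f=45): x=4.0000 theta=-4/45 (≈-0.0889)
After 3 (propagate distance d=16): x=116/45 (≈2.5778) theta=-4/45 (≈-0.0889)
After 4 (thin lens f=-35): x=116/45 (≈2.5778) theta=-8/525 (≈-0.0152)
z_focus = -x_out/theta_out = -(116/45)/(-8/525) = 1015/6 ≈ 169.1667
Rounded to 4 decimal places: z = 169.1667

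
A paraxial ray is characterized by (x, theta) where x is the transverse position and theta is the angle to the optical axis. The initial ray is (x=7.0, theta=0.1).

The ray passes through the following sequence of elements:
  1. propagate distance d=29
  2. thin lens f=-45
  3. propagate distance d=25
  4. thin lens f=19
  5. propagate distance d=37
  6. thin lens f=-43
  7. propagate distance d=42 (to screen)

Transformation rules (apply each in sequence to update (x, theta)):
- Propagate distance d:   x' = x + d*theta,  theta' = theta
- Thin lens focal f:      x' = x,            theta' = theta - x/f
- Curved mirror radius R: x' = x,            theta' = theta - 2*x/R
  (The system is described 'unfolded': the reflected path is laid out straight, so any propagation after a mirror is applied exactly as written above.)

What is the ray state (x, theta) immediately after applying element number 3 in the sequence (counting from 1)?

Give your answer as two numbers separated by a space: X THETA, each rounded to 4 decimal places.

Initial: x=7.0000 theta=0.1000
After 1 (propagate distance d=29): x=9.9000 theta=0.1000
After 2 (thin lens f=-45): x=9.9000 theta=0.3200
After 3 (propagate distance d=25): x=17.9000 theta=0.3200
Rounded to 4 decimal places: x = 17.9000, theta = 0.3200

Answer: 17.9000 0.3200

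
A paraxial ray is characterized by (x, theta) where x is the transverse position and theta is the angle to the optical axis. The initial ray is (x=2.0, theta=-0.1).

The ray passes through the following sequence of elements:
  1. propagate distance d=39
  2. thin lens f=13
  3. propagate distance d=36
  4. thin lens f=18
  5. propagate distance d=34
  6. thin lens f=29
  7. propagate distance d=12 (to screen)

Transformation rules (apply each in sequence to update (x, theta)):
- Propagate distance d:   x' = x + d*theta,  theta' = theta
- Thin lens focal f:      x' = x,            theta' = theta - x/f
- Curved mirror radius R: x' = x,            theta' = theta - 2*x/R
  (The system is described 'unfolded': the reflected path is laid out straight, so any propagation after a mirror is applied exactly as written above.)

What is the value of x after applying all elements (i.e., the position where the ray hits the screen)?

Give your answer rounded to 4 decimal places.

Initial: x=2.0000 theta=-0.1000
After 1 (propagate distance d=39): x=-1.9000 theta=-0.1000
After 2 (thin lens f=13): x=-1.9000 theta=3/65 (≈0.0462)
After 3 (propagate distance d=36): x=-31/130 (≈-0.2385) theta=3/65 (≈0.0462)
After 4 (thin lens f=18): x=-31/130 (≈-0.2385) theta=139/2340 (≈0.0594)
After 5 (propagate distance d=34): x=1042/585 (≈1.7812) theta=139/2340 (≈0.0594)
After 6 (thin lens f=29): x=1042/585 (≈1.7812) theta=-137/67860 (≈-0.0020)
After 7 (propagate distance d=12 (to screen)): x=29807/16965 (≈1.7570) theta=-137/67860 (≈-0.0020)
Rounded to 4 decimal places: x = 1.7570

Answer: 1.7570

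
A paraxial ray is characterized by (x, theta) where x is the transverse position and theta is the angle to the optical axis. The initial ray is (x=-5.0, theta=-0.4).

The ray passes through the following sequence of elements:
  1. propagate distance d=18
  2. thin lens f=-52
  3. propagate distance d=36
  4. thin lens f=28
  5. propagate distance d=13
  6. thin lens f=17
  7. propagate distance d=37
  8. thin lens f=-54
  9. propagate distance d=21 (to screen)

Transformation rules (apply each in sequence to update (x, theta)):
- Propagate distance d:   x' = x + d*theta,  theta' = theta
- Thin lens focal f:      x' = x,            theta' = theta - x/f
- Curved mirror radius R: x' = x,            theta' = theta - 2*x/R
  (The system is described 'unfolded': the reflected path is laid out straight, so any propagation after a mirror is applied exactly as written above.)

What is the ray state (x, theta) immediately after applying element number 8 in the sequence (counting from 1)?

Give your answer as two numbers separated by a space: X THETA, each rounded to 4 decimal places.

Initial: x=-5.0000 theta=-0.4000
After 1 (propagate distance d=18): x=-12.2000 theta=-0.4000
After 2 (thin lens f=-52): x=-12.2000 theta=-33/52 (≈-0.6346)
After 3 (propagate distance d=36): x=-2278/65 (≈-35.0462) theta=-33/52 (≈-0.6346)
After 4 (thin lens f=28): x=-2278/65 (≈-35.0462) theta=1123/1820 (≈0.6170)
After 5 (propagate distance d=13): x=-9837/364 (≈-27.0247) theta=1123/1820 (≈0.6170)
After 6 (thin lens f=17): x=-9837/364 (≈-27.0247) theta=1313/595 (≈2.2067)
After 7 (propagate distance d=37): x=1690067/30940 (≈54.6240) theta=1313/595 (≈2.2067)
After 8 (thin lens f=-54): x=1690067/30940 (≈54.6240) theta=5376971/1670760 (≈3.2183)
Rounded to 4 decimal places: x = 54.6240, theta = 3.2183

Answer: 54.6240 3.2183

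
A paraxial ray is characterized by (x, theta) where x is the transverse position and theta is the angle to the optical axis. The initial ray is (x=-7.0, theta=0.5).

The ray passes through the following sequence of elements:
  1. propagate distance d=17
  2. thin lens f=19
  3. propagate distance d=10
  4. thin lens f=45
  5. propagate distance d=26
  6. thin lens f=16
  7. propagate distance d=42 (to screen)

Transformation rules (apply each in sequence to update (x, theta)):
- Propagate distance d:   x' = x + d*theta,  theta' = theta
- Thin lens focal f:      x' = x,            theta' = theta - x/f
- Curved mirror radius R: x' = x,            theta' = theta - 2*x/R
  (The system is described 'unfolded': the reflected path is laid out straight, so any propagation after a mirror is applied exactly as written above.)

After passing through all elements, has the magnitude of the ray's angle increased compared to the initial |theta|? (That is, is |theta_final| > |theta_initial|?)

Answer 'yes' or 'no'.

Initial: x=-7.0000 theta=0.5000
After 1 (propagate distance d=17): x=1.5000 theta=0.5000
After 2 (thin lens f=19): x=1.5000 theta=8/19 (≈0.4211)
After 3 (propagate distance d=10): x=217/38 (≈5.7105) theta=8/19 (≈0.4211)
After 4 (thin lens f=45): x=217/38 (≈5.7105) theta=503/1710 (≈0.2942)
After 5 (propagate distance d=26): x=22843/1710 (≈13.3585) theta=503/1710 (≈0.2942)
After 6 (thin lens f=16): x=22843/1710 (≈13.3585) theta=-2959/5472 (≈-0.5408)
After 7 (propagate distance d=42 (to screen)): x=-127951/13680 (≈-9.3531) theta=-2959/5472 (≈-0.5408)
|theta_initial|=0.5000 |theta_final|=2959/5472 (≈0.5408) -> increased

Answer: yes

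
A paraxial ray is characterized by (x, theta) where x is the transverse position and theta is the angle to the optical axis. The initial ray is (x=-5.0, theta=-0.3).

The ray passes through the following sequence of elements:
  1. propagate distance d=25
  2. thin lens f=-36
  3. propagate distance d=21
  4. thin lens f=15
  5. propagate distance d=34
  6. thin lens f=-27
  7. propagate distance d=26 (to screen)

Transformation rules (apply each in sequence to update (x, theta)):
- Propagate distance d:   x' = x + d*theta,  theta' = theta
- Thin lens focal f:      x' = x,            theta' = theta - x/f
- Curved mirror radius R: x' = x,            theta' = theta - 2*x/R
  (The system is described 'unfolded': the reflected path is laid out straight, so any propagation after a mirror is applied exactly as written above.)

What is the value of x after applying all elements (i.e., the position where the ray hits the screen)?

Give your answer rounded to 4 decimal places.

Answer: 50.0765

Derivation:
Initial: x=-5.0000 theta=-0.3000
After 1 (propagate distance d=25): x=-12.5000 theta=-0.3000
After 2 (thin lens f=-36): x=-12.5000 theta=-233/360 (≈-0.6472)
After 3 (propagate distance d=21): x=-3131/120 (≈-26.0917) theta=-233/360 (≈-0.6472)
After 4 (thin lens f=15): x=-3131/120 (≈-26.0917) theta=983/900 (≈1.0922)
After 5 (propagate distance d=34): x=19879/1800 (≈11.0439) theta=983/900 (≈1.0922)
After 6 (thin lens f=-27): x=19879/1800 (≈11.0439) theta=72961/48600 (≈1.5013)
After 7 (propagate distance d=26 (to screen)): x=2433719/48600 (≈50.0765) theta=72961/48600 (≈1.5013)
Rounded to 4 decimal places: x = 50.0765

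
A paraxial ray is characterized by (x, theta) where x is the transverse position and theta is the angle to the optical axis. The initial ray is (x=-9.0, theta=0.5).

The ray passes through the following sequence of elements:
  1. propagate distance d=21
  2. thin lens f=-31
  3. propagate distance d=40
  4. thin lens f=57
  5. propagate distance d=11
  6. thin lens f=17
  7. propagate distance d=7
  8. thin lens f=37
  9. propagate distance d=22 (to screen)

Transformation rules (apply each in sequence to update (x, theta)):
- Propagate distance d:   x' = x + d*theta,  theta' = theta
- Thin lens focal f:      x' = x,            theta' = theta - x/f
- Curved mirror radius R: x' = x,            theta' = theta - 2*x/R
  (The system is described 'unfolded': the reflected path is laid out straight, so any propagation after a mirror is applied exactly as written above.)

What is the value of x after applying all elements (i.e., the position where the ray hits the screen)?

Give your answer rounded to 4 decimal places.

Answer: -22.9244

Derivation:
Initial: x=-9.0000 theta=0.5000
After 1 (propagate distance d=21): x=1.5000 theta=0.5000
After 2 (thin lens f=-31): x=1.5000 theta=17/31 (≈0.5484)
After 3 (propagate distance d=40): x=1453/62 (≈23.4355) theta=17/31 (≈0.5484)
After 4 (thin lens f=57): x=1453/62 (≈23.4355) theta=485/3534 (≈0.1372)
After 5 (propagate distance d=11): x=44078/1767 (≈24.9451) theta=485/3534 (≈0.1372)
After 6 (thin lens f=17): x=44078/1767 (≈24.9451) theta=-26637/20026 (≈-1.3301)
After 7 (propagate distance d=7): x=939275/60078 (≈15.6343) theta=-26637/20026 (≈-1.3301)
After 8 (thin lens f=37): x=939275/60078 (≈15.6343) theta=-1947991/1111443 (≈-1.7527)
After 9 (propagate distance d=22 (to screen)): x=-16986143/740962 (≈-22.9244) theta=-1947991/1111443 (≈-1.7527)
Rounded to 4 decimal places: x = -22.9244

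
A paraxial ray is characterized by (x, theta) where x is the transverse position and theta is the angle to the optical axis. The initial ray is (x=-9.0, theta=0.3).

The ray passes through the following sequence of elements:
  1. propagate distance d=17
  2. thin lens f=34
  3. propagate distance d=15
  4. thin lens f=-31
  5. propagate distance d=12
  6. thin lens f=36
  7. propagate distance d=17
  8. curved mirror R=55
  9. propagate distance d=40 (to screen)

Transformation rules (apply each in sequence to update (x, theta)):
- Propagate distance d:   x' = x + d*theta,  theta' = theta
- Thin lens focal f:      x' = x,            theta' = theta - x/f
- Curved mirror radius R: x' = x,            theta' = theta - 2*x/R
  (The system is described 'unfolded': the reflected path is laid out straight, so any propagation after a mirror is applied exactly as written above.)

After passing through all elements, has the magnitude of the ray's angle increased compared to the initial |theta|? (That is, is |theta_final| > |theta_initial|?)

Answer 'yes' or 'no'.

Answer: no

Derivation:
Initial: x=-9.0000 theta=0.3000
After 1 (propagate distance d=17): x=-3.9000 theta=0.3000
After 2 (thin lens f=34): x=-3.9000 theta=141/340 (≈0.4147)
After 3 (propagate distance d=15): x=789/340 (≈2.3206) theta=141/340 (≈0.4147)
After 4 (thin lens f=-31): x=789/340 (≈2.3206) theta=258/527 (≈0.4896)
After 5 (propagate distance d=12): x=86379/10540 (≈8.1954) theta=258/527 (≈0.4896)
After 6 (thin lens f=36): x=86379/10540 (≈8.1954) theta=33127/126480 (≈0.2619)
After 7 (propagate distance d=17): x=1599707/126480 (≈12.6479) theta=33127/126480 (≈0.2619)
After 8 (curved mirror R=55): x=1599707/126480 (≈12.6479) theta=-459143/2318800 (≈-0.1980)
After 9 (propagate distance d=40 (to screen)): x=1315469/278256 (≈4.7275) theta=-459143/2318800 (≈-0.1980)
|theta_initial|=0.3000 |theta_final|=459143/2318800 (≈0.1980) -> not increased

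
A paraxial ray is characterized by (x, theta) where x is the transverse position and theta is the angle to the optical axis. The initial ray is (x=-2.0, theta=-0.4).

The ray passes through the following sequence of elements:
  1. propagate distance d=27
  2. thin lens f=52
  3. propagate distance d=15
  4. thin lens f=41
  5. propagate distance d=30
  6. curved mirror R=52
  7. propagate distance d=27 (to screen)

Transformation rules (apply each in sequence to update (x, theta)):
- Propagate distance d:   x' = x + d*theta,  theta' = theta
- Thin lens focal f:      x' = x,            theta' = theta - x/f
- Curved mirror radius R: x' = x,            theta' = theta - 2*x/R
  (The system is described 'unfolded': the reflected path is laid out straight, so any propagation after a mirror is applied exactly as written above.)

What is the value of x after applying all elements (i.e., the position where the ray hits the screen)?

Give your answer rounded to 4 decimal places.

Answer: 6.1285

Derivation:
Initial: x=-2.0000 theta=-0.4000
After 1 (propagate distance d=27): x=-12.8000 theta=-0.4000
After 2 (thin lens f=52): x=-12.8000 theta=-2/13 (≈-0.1538)
After 3 (propagate distance d=15): x=-982/65 (≈-15.1077) theta=-2/13 (≈-0.1538)
After 4 (thin lens f=41): x=-982/65 (≈-15.1077) theta=44/205 (≈0.2146)
After 5 (propagate distance d=30): x=-23102/2665 (≈-8.6687) theta=44/205 (≈0.2146)
After 6 (curved mirror R=52): x=-23102/2665 (≈-8.6687) theta=18987/34645 (≈0.5480)
After 7 (propagate distance d=27 (to screen)): x=212323/34645 (≈6.1285) theta=18987/34645 (≈0.5480)
Rounded to 4 decimal places: x = 6.1285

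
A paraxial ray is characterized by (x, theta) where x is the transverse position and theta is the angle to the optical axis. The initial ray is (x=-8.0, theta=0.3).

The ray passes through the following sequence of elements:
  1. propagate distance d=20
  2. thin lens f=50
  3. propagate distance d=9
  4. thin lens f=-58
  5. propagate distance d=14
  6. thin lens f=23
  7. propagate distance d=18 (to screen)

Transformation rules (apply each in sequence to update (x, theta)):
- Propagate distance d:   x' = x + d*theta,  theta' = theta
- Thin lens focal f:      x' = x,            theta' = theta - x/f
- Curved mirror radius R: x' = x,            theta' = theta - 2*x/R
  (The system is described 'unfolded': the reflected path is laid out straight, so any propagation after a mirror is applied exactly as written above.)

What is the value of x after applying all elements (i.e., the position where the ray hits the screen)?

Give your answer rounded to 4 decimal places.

Answer: 7.7698

Derivation:
Initial: x=-8.0000 theta=0.3000
After 1 (propagate distance d=20): x=-2.0000 theta=0.3000
After 2 (thin lens f=50): x=-2.0000 theta=0.3400
After 3 (propagate distance d=9): x=1.0600 theta=0.3400
After 4 (thin lens f=-58): x=1.0600 theta=1039/2900 (≈0.3583)
After 5 (propagate distance d=14): x=881/145 (≈6.0759) theta=1039/2900 (≈0.3583)
After 6 (thin lens f=23): x=881/145 (≈6.0759) theta=6277/66700 (≈0.0941)
After 7 (propagate distance d=18 (to screen)): x=259123/33350 (≈7.7698) theta=6277/66700 (≈0.0941)
Rounded to 4 decimal places: x = 7.7698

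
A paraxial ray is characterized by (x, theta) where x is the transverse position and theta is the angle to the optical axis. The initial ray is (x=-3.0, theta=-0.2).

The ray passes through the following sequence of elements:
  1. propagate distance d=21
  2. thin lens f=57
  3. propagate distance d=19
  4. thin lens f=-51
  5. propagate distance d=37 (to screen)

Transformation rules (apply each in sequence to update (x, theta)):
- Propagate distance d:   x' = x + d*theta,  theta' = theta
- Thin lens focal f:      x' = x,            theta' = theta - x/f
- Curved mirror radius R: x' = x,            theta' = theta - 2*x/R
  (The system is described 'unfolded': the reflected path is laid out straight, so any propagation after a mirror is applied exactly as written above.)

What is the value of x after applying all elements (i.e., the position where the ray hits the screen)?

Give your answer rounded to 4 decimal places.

Answer: -17.5655

Derivation:
Initial: x=-3.0000 theta=-0.2000
After 1 (propagate distance d=21): x=-7.2000 theta=-0.2000
After 2 (thin lens f=57): x=-7.2000 theta=-7/95 (≈-0.0737)
After 3 (propagate distance d=19): x=-8.6000 theta=-7/95 (≈-0.0737)
After 4 (thin lens f=-51): x=-8.6000 theta=-1174/4845 (≈-0.2423)
After 5 (propagate distance d=37 (to screen)): x=-17021/969 (≈-17.5655) theta=-1174/4845 (≈-0.2423)
Rounded to 4 decimal places: x = -17.5655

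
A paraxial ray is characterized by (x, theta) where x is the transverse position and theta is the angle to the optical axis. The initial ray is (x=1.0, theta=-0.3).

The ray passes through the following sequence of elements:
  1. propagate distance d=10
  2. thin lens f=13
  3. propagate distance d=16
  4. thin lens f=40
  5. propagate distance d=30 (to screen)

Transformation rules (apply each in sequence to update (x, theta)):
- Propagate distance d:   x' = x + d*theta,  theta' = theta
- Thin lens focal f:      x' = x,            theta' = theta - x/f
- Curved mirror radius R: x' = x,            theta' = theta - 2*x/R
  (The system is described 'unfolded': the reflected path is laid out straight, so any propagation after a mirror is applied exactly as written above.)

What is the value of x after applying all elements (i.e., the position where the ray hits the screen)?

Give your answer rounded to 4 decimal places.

Initial: x=1.0000 theta=-0.3000
After 1 (propagate distance d=10): x=-2.0000 theta=-0.3000
After 2 (thin lens f=13): x=-2.0000 theta=-19/130 (≈-0.1462)
After 3 (propagate distance d=16): x=-282/65 (≈-4.3385) theta=-19/130 (≈-0.1462)
After 4 (thin lens f=40): x=-282/65 (≈-4.3385) theta=-49/1300 (≈-0.0377)
After 5 (propagate distance d=30 (to screen)): x=-711/130 (≈-5.4692) theta=-49/1300 (≈-0.0377)
Rounded to 4 decimal places: x = -5.4692

Answer: -5.4692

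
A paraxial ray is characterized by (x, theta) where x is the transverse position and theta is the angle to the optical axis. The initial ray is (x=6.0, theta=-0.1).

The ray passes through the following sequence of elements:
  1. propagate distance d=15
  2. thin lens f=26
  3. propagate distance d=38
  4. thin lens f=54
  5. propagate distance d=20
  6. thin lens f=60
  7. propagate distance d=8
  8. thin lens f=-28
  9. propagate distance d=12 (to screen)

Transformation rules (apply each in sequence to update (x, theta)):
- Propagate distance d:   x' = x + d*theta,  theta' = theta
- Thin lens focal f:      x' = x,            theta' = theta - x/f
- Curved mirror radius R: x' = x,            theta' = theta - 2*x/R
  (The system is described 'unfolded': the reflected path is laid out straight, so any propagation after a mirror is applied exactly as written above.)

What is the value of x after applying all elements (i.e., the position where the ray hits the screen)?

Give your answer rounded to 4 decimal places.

Initial: x=6.0000 theta=-0.1000
After 1 (propagate distance d=15): x=4.5000 theta=-0.1000
After 2 (thin lens f=26): x=4.5000 theta=-71/260 (≈-0.2731)
After 3 (propagate distance d=38): x=-382/65 (≈-5.8769) theta=-71/260 (≈-0.2731)
After 4 (thin lens f=54): x=-382/65 (≈-5.8769) theta=-1153/7020 (≈-0.1642)
After 5 (propagate distance d=20): x=-16079/1755 (≈-9.1618) theta=-1153/7020 (≈-0.1642)
After 6 (thin lens f=60): x=-16079/1755 (≈-9.1618) theta=-304/26325 (≈-0.0115)
After 7 (propagate distance d=8): x=-243617/26325 (≈-9.2542) theta=-304/26325 (≈-0.0115)
After 8 (thin lens f=-28): x=-243617/26325 (≈-9.2542) theta=-84043/245700 (≈-0.3421)
After 9 (propagate distance d=12 (to screen)): x=-189362/14175 (≈-13.3589) theta=-84043/245700 (≈-0.3421)
Rounded to 4 decimal places: x = -13.3589

Answer: -13.3589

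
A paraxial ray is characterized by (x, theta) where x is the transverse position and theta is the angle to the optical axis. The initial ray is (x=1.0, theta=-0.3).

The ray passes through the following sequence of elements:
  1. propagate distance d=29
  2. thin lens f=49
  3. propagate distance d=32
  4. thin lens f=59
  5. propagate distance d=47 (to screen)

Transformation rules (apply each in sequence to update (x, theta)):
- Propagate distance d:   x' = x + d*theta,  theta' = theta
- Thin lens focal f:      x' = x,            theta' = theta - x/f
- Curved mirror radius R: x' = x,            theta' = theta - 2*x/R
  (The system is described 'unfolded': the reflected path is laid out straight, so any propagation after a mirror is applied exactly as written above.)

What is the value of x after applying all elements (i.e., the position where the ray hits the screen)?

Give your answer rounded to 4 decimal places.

Initial: x=1.0000 theta=-0.3000
After 1 (propagate distance d=29): x=-7.7000 theta=-0.3000
After 2 (thin lens f=49): x=-7.7000 theta=-1/7 (≈-0.1429)
After 3 (propagate distance d=32): x=-859/70 (≈-12.2714) theta=-1/7 (≈-0.1429)
After 4 (thin lens f=59): x=-859/70 (≈-12.2714) theta=269/4130 (≈0.0651)
After 5 (propagate distance d=47 (to screen)): x=-2717/295 (≈-9.2102) theta=269/4130 (≈0.0651)
Rounded to 4 decimal places: x = -9.2102

Answer: -9.2102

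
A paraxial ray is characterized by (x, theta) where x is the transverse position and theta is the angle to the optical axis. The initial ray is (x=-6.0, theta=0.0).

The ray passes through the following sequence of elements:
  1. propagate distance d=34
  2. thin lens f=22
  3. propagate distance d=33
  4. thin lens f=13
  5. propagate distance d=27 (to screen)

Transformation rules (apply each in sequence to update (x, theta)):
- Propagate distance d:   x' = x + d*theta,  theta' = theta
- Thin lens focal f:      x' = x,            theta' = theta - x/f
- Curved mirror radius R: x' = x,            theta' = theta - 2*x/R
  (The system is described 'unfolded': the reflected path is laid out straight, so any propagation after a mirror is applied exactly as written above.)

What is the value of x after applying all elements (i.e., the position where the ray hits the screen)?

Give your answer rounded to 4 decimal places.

Answer: 4.1329

Derivation:
Initial: x=-6.0000 theta=0.0000
After 1 (propagate distance d=34): x=-6.0000 theta=0.0000
After 2 (thin lens f=22): x=-6.0000 theta=3/11 (≈0.2727)
After 3 (propagate distance d=33): x=3.0000 theta=3/11 (≈0.2727)
After 4 (thin lens f=13): x=3.0000 theta=6/143 (≈0.0420)
After 5 (propagate distance d=27 (to screen)): x=591/143 (≈4.1329) theta=6/143 (≈0.0420)
Rounded to 4 decimal places: x = 4.1329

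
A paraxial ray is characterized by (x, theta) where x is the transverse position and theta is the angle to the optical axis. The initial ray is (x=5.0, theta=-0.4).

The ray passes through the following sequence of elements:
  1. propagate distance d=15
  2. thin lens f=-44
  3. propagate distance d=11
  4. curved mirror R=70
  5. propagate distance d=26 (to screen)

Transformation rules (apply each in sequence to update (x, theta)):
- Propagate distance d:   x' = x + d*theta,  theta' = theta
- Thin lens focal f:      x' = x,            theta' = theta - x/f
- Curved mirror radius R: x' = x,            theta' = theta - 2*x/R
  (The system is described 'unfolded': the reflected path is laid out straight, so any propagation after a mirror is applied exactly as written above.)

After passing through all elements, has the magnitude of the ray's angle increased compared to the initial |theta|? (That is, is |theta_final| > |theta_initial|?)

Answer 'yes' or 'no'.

Initial: x=5.0000 theta=-0.4000
After 1 (propagate distance d=15): x=-1.0000 theta=-0.4000
After 2 (thin lens f=-44): x=-1.0000 theta=-93/220 (≈-0.4227)
After 3 (propagate distance d=11): x=-5.6500 theta=-93/220 (≈-0.4227)
After 4 (curved mirror R=70): x=-5.6500 theta=-503/1925 (≈-0.2613)
After 5 (propagate distance d=26 (to screen)): x=-95817/7700 (≈-12.4438) theta=-503/1925 (≈-0.2613)
|theta_initial|=0.4000 |theta_final|=503/1925 (≈0.2613) -> not increased

Answer: no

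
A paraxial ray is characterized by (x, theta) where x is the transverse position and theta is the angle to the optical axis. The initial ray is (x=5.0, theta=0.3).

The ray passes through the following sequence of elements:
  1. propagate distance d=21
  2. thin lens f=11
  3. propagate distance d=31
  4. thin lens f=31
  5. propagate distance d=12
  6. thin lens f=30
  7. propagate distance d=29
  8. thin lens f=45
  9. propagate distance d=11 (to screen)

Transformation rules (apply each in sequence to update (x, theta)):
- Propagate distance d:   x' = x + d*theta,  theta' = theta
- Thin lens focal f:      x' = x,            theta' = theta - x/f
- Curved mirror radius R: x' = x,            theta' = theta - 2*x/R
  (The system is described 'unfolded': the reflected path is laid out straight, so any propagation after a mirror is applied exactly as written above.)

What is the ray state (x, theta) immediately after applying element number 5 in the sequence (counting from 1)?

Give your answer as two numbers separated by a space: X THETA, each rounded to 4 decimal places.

Answer: -15.6196 -0.3645

Derivation:
Initial: x=5.0000 theta=0.3000
After 1 (propagate distance d=21): x=11.3000 theta=0.3000
After 2 (thin lens f=11): x=11.3000 theta=-8/11 (≈-0.7273)
After 3 (propagate distance d=31): x=-1237/110 (≈-11.2455) theta=-8/11 (≈-0.7273)
After 4 (thin lens f=31): x=-1237/110 (≈-11.2455) theta=-113/310 (≈-0.3645)
After 5 (propagate distance d=12): x=-53263/3410 (≈-15.6196) theta=-113/310 (≈-0.3645)
Rounded to 4 decimal places: x = -15.6196, theta = -0.3645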